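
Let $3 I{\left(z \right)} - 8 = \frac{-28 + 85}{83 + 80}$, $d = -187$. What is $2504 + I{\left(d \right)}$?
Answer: $\frac{1225817}{489} \approx 2506.8$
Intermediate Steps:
$I{\left(z \right)} = \frac{1361}{489}$ ($I{\left(z \right)} = \frac{8}{3} + \frac{\left(-28 + 85\right) \frac{1}{83 + 80}}{3} = \frac{8}{3} + \frac{57 \cdot \frac{1}{163}}{3} = \frac{8}{3} + \frac{1}{3} \cdot \frac{57}{163} = \frac{8}{3} + \frac{19}{163} = \frac{1361}{489}$)
$2504 + I{\left(d \right)} = 2504 + \frac{1361}{489} = \frac{1225817}{489}$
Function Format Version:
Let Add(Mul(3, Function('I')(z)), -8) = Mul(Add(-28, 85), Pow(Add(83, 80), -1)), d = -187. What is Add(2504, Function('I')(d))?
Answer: Rational(1225817, 489) ≈ 2506.8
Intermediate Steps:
Function('I')(z) = Rational(1361, 489) (Function('I')(z) = Add(Rational(8, 3), Mul(Rational(1, 3), Mul(Add(-28, 85), Pow(Add(83, 80), -1)))) = Add(Rational(8, 3), Mul(Rational(1, 3), Mul(57, Pow(163, -1)))) = Add(Rational(8, 3), Mul(Rational(1, 3), Mul(57, Rational(1, 163)))) = Add(Rational(8, 3), Mul(Rational(1, 3), Rational(57, 163))) = Add(Rational(8, 3), Rational(19, 163)) = Rational(1361, 489))
Add(2504, Function('I')(d)) = Add(2504, Rational(1361, 489)) = Rational(1225817, 489)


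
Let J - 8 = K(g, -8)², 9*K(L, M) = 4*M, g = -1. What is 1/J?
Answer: 81/1672 ≈ 0.048445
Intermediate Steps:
K(L, M) = 4*M/9 (K(L, M) = (4*M)/9 = 4*M/9)
J = 1672/81 (J = 8 + ((4/9)*(-8))² = 8 + (-32/9)² = 8 + 1024/81 = 1672/81 ≈ 20.642)
1/J = 1/(1672/81) = 81/1672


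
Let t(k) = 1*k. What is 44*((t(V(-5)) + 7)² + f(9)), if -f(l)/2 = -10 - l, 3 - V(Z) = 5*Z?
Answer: 55572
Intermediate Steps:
V(Z) = 3 - 5*Z
t(k) = k
f(l) = 20 + 2*l (f(l) = -2*(-10 - l) = 20 + 2*l)
44*((t(V(-5)) + 7)² + f(9)) = 44*(((3 - 5*(-5)) + 7)² + (20 + 2*9)) = 44*(((3 + 25) + 7)² + (20 + 18)) = 44*((28 + 7)² + 38) = 44*(35² + 38) = 44*(1225 + 38) = 44*1263 = 55572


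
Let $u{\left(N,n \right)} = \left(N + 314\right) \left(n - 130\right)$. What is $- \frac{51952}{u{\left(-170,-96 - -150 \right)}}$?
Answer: $\frac{3247}{684} \approx 4.7471$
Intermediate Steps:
$u{\left(N,n \right)} = \left(-130 + n\right) \left(314 + N\right)$ ($u{\left(N,n \right)} = \left(314 + N\right) \left(-130 + n\right) = \left(-130 + n\right) \left(314 + N\right)$)
$- \frac{51952}{u{\left(-170,-96 - -150 \right)}} = - \frac{51952}{-40820 - -22100 + 314 \left(-96 - -150\right) - 170 \left(-96 - -150\right)} = - \frac{51952}{-40820 + 22100 + 314 \left(-96 + 150\right) - 170 \left(-96 + 150\right)} = - \frac{51952}{-40820 + 22100 + 314 \cdot 54 - 9180} = - \frac{51952}{-40820 + 22100 + 16956 - 9180} = - \frac{51952}{-10944} = \left(-51952\right) \left(- \frac{1}{10944}\right) = \frac{3247}{684}$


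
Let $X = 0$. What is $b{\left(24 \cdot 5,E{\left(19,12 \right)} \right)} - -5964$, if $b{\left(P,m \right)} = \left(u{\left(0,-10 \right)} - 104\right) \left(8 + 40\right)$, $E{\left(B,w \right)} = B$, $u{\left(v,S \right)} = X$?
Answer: $972$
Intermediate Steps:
$u{\left(v,S \right)} = 0$
$b{\left(P,m \right)} = -4992$ ($b{\left(P,m \right)} = \left(0 - 104\right) \left(8 + 40\right) = \left(-104\right) 48 = -4992$)
$b{\left(24 \cdot 5,E{\left(19,12 \right)} \right)} - -5964 = -4992 - -5964 = -4992 + 5964 = 972$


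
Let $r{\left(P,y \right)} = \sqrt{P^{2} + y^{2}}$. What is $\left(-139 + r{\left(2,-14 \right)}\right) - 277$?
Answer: $-416 + 10 \sqrt{2} \approx -401.86$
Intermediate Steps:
$\left(-139 + r{\left(2,-14 \right)}\right) - 277 = \left(-139 + \sqrt{2^{2} + \left(-14\right)^{2}}\right) - 277 = \left(-139 + \sqrt{4 + 196}\right) - 277 = \left(-139 + \sqrt{200}\right) - 277 = \left(-139 + 10 \sqrt{2}\right) - 277 = -416 + 10 \sqrt{2}$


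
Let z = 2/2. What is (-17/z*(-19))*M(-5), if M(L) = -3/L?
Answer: 969/5 ≈ 193.80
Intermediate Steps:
z = 1 (z = 2*(1/2) = 1)
(-17/z*(-19))*M(-5) = (-17/1*(-19))*(-3/(-5)) = (-17*1*(-19))*(-3*(-1/5)) = -17*(-19)*(3/5) = 323*(3/5) = 969/5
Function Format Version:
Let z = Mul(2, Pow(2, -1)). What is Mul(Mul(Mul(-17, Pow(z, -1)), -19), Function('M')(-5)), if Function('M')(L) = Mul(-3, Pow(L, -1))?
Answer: Rational(969, 5) ≈ 193.80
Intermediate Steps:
z = 1 (z = Mul(2, Rational(1, 2)) = 1)
Mul(Mul(Mul(-17, Pow(z, -1)), -19), Function('M')(-5)) = Mul(Mul(Mul(-17, Pow(1, -1)), -19), Mul(-3, Pow(-5, -1))) = Mul(Mul(Mul(-17, 1), -19), Mul(-3, Rational(-1, 5))) = Mul(Mul(-17, -19), Rational(3, 5)) = Mul(323, Rational(3, 5)) = Rational(969, 5)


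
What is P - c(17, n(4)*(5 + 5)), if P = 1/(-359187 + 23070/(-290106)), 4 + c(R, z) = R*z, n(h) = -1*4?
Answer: 11879065217337/17367054482 ≈ 684.00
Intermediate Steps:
n(h) = -4
c(R, z) = -4 + R*z
P = -48351/17367054482 (P = 1/(-359187 + 23070*(-1/290106)) = 1/(-359187 - 3845/48351) = 1/(-17367054482/48351) = -48351/17367054482 ≈ -2.7841e-6)
P - c(17, n(4)*(5 + 5)) = -48351/17367054482 - (-4 + 17*(-4*(5 + 5))) = -48351/17367054482 - (-4 + 17*(-4*10)) = -48351/17367054482 - (-4 + 17*(-40)) = -48351/17367054482 - (-4 - 680) = -48351/17367054482 - 1*(-684) = -48351/17367054482 + 684 = 11879065217337/17367054482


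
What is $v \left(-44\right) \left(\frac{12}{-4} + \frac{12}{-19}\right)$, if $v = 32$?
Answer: $\frac{97152}{19} \approx 5113.3$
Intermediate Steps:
$v \left(-44\right) \left(\frac{12}{-4} + \frac{12}{-19}\right) = 32 \left(-44\right) \left(\frac{12}{-4} + \frac{12}{-19}\right) = - 1408 \left(12 \left(- \frac{1}{4}\right) + 12 \left(- \frac{1}{19}\right)\right) = - 1408 \left(-3 - \frac{12}{19}\right) = \left(-1408\right) \left(- \frac{69}{19}\right) = \frac{97152}{19}$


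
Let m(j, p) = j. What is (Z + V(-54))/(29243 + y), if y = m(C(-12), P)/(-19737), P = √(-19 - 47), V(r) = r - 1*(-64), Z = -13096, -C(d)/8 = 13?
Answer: -258278382/577169195 ≈ -0.44749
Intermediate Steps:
C(d) = -104 (C(d) = -8*13 = -104)
V(r) = 64 + r (V(r) = r + 64 = 64 + r)
P = I*√66 (P = √(-66) = I*√66 ≈ 8.124*I)
y = 104/19737 (y = -104/(-19737) = -104*(-1/19737) = 104/19737 ≈ 0.0052693)
(Z + V(-54))/(29243 + y) = (-13096 + (64 - 54))/(29243 + 104/19737) = (-13096 + 10)/(577169195/19737) = -13086*19737/577169195 = -258278382/577169195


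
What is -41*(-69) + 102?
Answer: 2931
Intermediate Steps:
-41*(-69) + 102 = 2829 + 102 = 2931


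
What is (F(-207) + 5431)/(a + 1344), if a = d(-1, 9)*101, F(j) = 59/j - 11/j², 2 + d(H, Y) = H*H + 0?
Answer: 232700695/53261307 ≈ 4.3690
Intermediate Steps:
d(H, Y) = -2 + H² (d(H, Y) = -2 + (H*H + 0) = -2 + (H² + 0) = -2 + H²)
F(j) = -11/j² + 59/j (F(j) = 59/j - 11/j² = -11/j² + 59/j)
a = -101 (a = (-2 + (-1)²)*101 = (-2 + 1)*101 = -1*101 = -101)
(F(-207) + 5431)/(a + 1344) = ((-11 + 59*(-207))/(-207)² + 5431)/(-101 + 1344) = ((-11 - 12213)/42849 + 5431)/1243 = ((1/42849)*(-12224) + 5431)*(1/1243) = (-12224/42849 + 5431)*(1/1243) = (232700695/42849)*(1/1243) = 232700695/53261307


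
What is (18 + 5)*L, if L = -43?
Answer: -989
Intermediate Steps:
(18 + 5)*L = (18 + 5)*(-43) = 23*(-43) = -989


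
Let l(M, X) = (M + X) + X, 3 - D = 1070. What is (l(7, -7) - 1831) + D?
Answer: -2905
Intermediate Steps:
D = -1067 (D = 3 - 1*1070 = 3 - 1070 = -1067)
l(M, X) = M + 2*X
(l(7, -7) - 1831) + D = ((7 + 2*(-7)) - 1831) - 1067 = ((7 - 14) - 1831) - 1067 = (-7 - 1831) - 1067 = -1838 - 1067 = -2905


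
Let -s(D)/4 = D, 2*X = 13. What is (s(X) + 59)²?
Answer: 1089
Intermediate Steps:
X = 13/2 (X = (½)*13 = 13/2 ≈ 6.5000)
s(D) = -4*D
(s(X) + 59)² = (-4*13/2 + 59)² = (-26 + 59)² = 33² = 1089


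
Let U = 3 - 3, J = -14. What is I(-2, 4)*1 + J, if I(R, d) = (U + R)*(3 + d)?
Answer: -28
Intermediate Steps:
U = 0
I(R, d) = R*(3 + d) (I(R, d) = (0 + R)*(3 + d) = R*(3 + d))
I(-2, 4)*1 + J = -2*(3 + 4)*1 - 14 = -2*7*1 - 14 = -14*1 - 14 = -14 - 14 = -28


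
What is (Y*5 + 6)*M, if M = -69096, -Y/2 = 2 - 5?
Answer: -2487456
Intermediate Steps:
Y = 6 (Y = -2*(2 - 5) = -2*(-3) = 6)
(Y*5 + 6)*M = (6*5 + 6)*(-69096) = (30 + 6)*(-69096) = 36*(-69096) = -2487456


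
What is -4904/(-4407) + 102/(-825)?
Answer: 1198762/1211925 ≈ 0.98914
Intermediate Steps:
-4904/(-4407) + 102/(-825) = -4904*(-1/4407) + 102*(-1/825) = 4904/4407 - 34/275 = 1198762/1211925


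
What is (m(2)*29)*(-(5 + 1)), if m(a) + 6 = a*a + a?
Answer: 0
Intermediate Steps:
m(a) = -6 + a + a² (m(a) = -6 + (a*a + a) = -6 + (a² + a) = -6 + (a + a²) = -6 + a + a²)
(m(2)*29)*(-(5 + 1)) = ((-6 + 2 + 2²)*29)*(-(5 + 1)) = ((-6 + 2 + 4)*29)*(-1*6) = (0*29)*(-6) = 0*(-6) = 0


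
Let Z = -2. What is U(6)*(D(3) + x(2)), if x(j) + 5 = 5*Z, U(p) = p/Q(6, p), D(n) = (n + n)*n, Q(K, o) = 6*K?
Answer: ½ ≈ 0.50000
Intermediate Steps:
D(n) = 2*n² (D(n) = (2*n)*n = 2*n²)
U(p) = p/36 (U(p) = p/((6*6)) = p/36)
x(j) = -15 (x(j) = -5 + 5*(-2) = -5 - 10 = -15)
U(6)*(D(3) + x(2)) = ((1/36)*6)*(2*3² - 15) = (2*9 - 15)/6 = (18 - 15)/6 = (⅙)*3 = ½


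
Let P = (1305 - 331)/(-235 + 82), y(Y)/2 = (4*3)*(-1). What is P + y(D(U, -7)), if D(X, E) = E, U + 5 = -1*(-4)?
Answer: -4646/153 ≈ -30.366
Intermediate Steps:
U = -1 (U = -5 - 1*(-4) = -5 + 4 = -1)
y(Y) = -24 (y(Y) = 2*((4*3)*(-1)) = 2*(12*(-1)) = 2*(-12) = -24)
P = -974/153 (P = 974/(-153) = 974*(-1/153) = -974/153 ≈ -6.3660)
P + y(D(U, -7)) = -974/153 - 24 = -4646/153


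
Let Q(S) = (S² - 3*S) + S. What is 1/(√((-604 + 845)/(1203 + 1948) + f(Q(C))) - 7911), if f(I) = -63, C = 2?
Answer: -24927561/197202133343 - 8*I*√9761798/197202133343 ≈ -0.00012641 - 1.2675e-7*I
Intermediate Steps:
Q(S) = S² - 2*S
1/(√((-604 + 845)/(1203 + 1948) + f(Q(C))) - 7911) = 1/(√((-604 + 845)/(1203 + 1948) - 63) - 7911) = 1/(√(241/3151 - 63) - 7911) = 1/(√(-198272/3151) - 7911) = 1/(8*I*√9761798/3151 - 7911) = 1/(-7911 + 8*I*√9761798/3151)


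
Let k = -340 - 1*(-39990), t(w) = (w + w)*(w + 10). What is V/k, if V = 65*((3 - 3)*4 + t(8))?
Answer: 144/305 ≈ 0.47213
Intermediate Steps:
t(w) = 2*w*(10 + w) (t(w) = (2*w)*(10 + w) = 2*w*(10 + w))
k = 39650 (k = -340 + 39990 = 39650)
V = 18720 (V = 65*((3 - 3)*4 + 2*8*(10 + 8)) = 65*(0*4 + 2*8*18) = 65*(0 + 288) = 65*288 = 18720)
V/k = 18720/39650 = 18720*(1/39650) = 144/305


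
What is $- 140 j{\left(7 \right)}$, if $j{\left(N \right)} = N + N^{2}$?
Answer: $-7840$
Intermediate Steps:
$- 140 j{\left(7 \right)} = - 140 \cdot 7 \left(1 + 7\right) = - 140 \cdot 7 \cdot 8 = \left(-140\right) 56 = -7840$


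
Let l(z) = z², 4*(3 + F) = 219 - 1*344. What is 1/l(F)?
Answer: 16/18769 ≈ 0.00085247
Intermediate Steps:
F = -137/4 (F = -3 + (219 - 1*344)/4 = -3 + (219 - 344)/4 = -3 + (¼)*(-125) = -3 - 125/4 = -137/4 ≈ -34.250)
1/l(F) = 1/((-137/4)²) = 1/(18769/16) = 16/18769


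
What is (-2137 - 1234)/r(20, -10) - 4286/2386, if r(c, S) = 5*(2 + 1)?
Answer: -4053748/17895 ≈ -226.53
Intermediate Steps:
r(c, S) = 15 (r(c, S) = 5*3 = 15)
(-2137 - 1234)/r(20, -10) - 4286/2386 = (-2137 - 1234)/15 - 4286/2386 = -3371*1/15 - 4286*1/2386 = -3371/15 - 2143/1193 = -4053748/17895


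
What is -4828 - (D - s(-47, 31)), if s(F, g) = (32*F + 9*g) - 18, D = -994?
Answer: -5077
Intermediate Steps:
s(F, g) = -18 + 9*g + 32*F (s(F, g) = (9*g + 32*F) - 18 = -18 + 9*g + 32*F)
-4828 - (D - s(-47, 31)) = -4828 - (-994 - (-18 + 9*31 + 32*(-47))) = -4828 - (-994 - (-18 + 279 - 1504)) = -4828 - (-994 - 1*(-1243)) = -4828 - (-994 + 1243) = -4828 - 1*249 = -4828 - 249 = -5077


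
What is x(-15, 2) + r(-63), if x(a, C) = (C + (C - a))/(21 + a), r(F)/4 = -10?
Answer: -221/6 ≈ -36.833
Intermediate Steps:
r(F) = -40 (r(F) = 4*(-10) = -40)
x(a, C) = (-a + 2*C)/(21 + a)
x(-15, 2) + r(-63) = (-1*(-15) + 2*2)/(21 - 15) - 40 = (15 + 4)/6 - 40 = (⅙)*19 - 40 = 19/6 - 40 = -221/6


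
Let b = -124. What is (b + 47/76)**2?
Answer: 87928129/5776 ≈ 15223.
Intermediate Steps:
(b + 47/76)**2 = (-124 + 47/76)**2 = (-9377/76)**2 = 87928129/5776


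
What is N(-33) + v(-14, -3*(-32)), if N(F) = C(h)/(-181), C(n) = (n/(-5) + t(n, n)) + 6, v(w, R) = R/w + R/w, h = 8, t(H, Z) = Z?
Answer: -87314/6335 ≈ -13.783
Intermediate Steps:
v(w, R) = 2*R/w
C(n) = 6 + 4*n/5 (C(n) = (n/(-5) + n) + 6 = (n*(-1/5) + n) + 6 = (-n/5 + n) + 6 = 4*n/5 + 6 = 6 + 4*n/5)
N(F) = -62/905 (N(F) = (6 + (4/5)*8)/(-181) = (6 + 32/5)*(-1/181) = (62/5)*(-1/181) = -62/905)
N(-33) + v(-14, -3*(-32)) = -62/905 + 2*(-3*(-32))/(-14) = -62/905 + 2*96*(-1/14) = -62/905 - 96/7 = -87314/6335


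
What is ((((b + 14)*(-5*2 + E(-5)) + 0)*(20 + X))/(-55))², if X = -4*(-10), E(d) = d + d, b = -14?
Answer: 0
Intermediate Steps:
E(d) = 2*d
X = 40
((((b + 14)*(-5*2 + E(-5)) + 0)*(20 + X))/(-55))² = ((((-14 + 14)*(-5*2 + 2*(-5)) + 0)*(20 + 40))/(-55))² = (((0*(-10 - 10) + 0)*60)*(-1/55))² = (((0*(-20) + 0)*60)*(-1/55))² = (((0 + 0)*60)*(-1/55))² = ((0*60)*(-1/55))² = (0*(-1/55))² = 0² = 0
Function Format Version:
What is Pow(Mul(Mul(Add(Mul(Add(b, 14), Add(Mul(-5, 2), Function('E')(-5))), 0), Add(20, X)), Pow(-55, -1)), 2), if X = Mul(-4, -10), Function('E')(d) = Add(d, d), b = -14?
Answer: 0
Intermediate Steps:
Function('E')(d) = Mul(2, d)
X = 40
Pow(Mul(Mul(Add(Mul(Add(b, 14), Add(Mul(-5, 2), Function('E')(-5))), 0), Add(20, X)), Pow(-55, -1)), 2) = Pow(Mul(Mul(Add(Mul(Add(-14, 14), Add(Mul(-5, 2), Mul(2, -5))), 0), Add(20, 40)), Pow(-55, -1)), 2) = Pow(Mul(Mul(Add(Mul(0, Add(-10, -10)), 0), 60), Rational(-1, 55)), 2) = Pow(Mul(Mul(Add(Mul(0, -20), 0), 60), Rational(-1, 55)), 2) = Pow(Mul(Mul(Add(0, 0), 60), Rational(-1, 55)), 2) = Pow(Mul(Mul(0, 60), Rational(-1, 55)), 2) = Pow(Mul(0, Rational(-1, 55)), 2) = Pow(0, 2) = 0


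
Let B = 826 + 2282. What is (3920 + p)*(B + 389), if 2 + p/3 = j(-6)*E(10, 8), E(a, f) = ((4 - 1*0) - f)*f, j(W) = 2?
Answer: 13015834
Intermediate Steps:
B = 3108
E(a, f) = f*(4 - f) (E(a, f) = ((4 + 0) - f)*f = (4 - f)*f = f*(4 - f))
p = -198 (p = -6 + 3*(2*(8*(4 - 1*8))) = -6 + 3*(2*(8*(4 - 8))) = -6 + 3*(2*(8*(-4))) = -6 + 3*(2*(-32)) = -6 + 3*(-64) = -6 - 192 = -198)
(3920 + p)*(B + 389) = (3920 - 198)*(3108 + 389) = 3722*3497 = 13015834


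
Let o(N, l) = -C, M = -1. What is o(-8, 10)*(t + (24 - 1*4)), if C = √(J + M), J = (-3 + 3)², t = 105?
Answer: -125*I ≈ -125.0*I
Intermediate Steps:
J = 0 (J = 0² = 0)
C = I (C = √(0 - 1) = √(-1) = I ≈ 1.0*I)
o(N, l) = -I
o(-8, 10)*(t + (24 - 1*4)) = (-I)*(105 + (24 - 1*4)) = (-I)*(105 + (24 - 4)) = (-I)*(105 + 20) = -I*125 = -125*I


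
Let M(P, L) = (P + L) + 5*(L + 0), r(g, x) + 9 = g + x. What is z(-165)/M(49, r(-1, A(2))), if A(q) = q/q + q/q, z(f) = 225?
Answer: 225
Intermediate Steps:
A(q) = 2 (A(q) = 1 + 1 = 2)
r(g, x) = -9 + g + x (r(g, x) = -9 + (g + x) = -9 + g + x)
M(P, L) = P + 6*L (M(P, L) = (L + P) + 5*L = P + 6*L)
z(-165)/M(49, r(-1, A(2))) = 225/(49 + 6*(-9 - 1 + 2)) = 225/(49 + 6*(-8)) = 225/(49 - 48) = 225/1 = 225*1 = 225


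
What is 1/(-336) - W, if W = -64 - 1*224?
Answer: 96767/336 ≈ 288.00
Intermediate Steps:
W = -288 (W = -64 - 224 = -288)
1/(-336) - W = 1/(-336) - 1*(-288) = -1/336 + 288 = 96767/336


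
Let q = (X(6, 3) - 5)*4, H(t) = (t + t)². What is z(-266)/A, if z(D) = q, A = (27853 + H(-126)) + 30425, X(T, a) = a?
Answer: -4/60891 ≈ -6.5691e-5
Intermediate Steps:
H(t) = 4*t² (H(t) = (2*t)² = 4*t²)
q = -8 (q = (3 - 5)*4 = -2*4 = -8)
A = 121782 (A = (27853 + 4*(-126)²) + 30425 = (27853 + 4*15876) + 30425 = (27853 + 63504) + 30425 = 91357 + 30425 = 121782)
z(D) = -8
z(-266)/A = -8/121782 = -8*1/121782 = -4/60891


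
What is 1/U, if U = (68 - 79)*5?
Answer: -1/55 ≈ -0.018182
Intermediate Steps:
U = -55 (U = -11*5 = -55)
1/U = 1/(-55) = -1/55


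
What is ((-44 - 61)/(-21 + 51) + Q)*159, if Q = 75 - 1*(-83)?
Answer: 49131/2 ≈ 24566.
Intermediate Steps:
Q = 158 (Q = 75 + 83 = 158)
((-44 - 61)/(-21 + 51) + Q)*159 = ((-44 - 61)/(-21 + 51) + 158)*159 = (-105/30 + 158)*159 = (-105*1/30 + 158)*159 = (-7/2 + 158)*159 = (309/2)*159 = 49131/2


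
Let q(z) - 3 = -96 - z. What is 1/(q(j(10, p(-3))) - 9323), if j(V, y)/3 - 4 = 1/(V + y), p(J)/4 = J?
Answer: -2/18853 ≈ -0.00010608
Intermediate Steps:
p(J) = 4*J
j(V, y) = 12 + 3/(V + y)
q(z) = -93 - z (q(z) = 3 + (-96 - z) = -93 - z)
1/(q(j(10, p(-3))) - 9323) = 1/((-93 - 3*(1 + 4*10 + 4*(4*(-3)))/(10 + 4*(-3))) - 9323) = 1/((-93 - 3*(1 + 40 + 4*(-12))/(10 - 12)) - 9323) = 1/((-93 - 3*(1 + 40 - 48)/(-2)) - 9323) = 1/((-93 - 3*(-1)*(-7)/2) - 9323) = 1/((-93 - 1*21/2) - 9323) = 1/((-93 - 21/2) - 9323) = 1/(-207/2 - 9323) = 1/(-18853/2) = -2/18853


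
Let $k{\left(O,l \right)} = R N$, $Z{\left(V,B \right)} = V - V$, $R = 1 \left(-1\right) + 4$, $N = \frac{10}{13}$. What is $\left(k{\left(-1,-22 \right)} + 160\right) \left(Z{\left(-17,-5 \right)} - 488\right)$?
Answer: $- \frac{1029680}{13} \approx -79206.0$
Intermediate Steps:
$N = \frac{10}{13}$ ($N = 10 \cdot \frac{1}{13} = \frac{10}{13} \approx 0.76923$)
$R = 3$ ($R = -1 + 4 = 3$)
$Z{\left(V,B \right)} = 0$
$k{\left(O,l \right)} = \frac{30}{13}$ ($k{\left(O,l \right)} = 3 \cdot \frac{10}{13} = \frac{30}{13}$)
$\left(k{\left(-1,-22 \right)} + 160\right) \left(Z{\left(-17,-5 \right)} - 488\right) = \left(\frac{30}{13} + 160\right) \left(0 - 488\right) = \frac{2110}{13} \left(-488\right) = - \frac{1029680}{13}$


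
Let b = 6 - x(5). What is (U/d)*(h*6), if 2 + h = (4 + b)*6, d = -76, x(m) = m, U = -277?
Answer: 11634/19 ≈ 612.32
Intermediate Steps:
b = 1 (b = 6 - 1*5 = 6 - 5 = 1)
h = 28 (h = -2 + (4 + 1)*6 = -2 + 5*6 = -2 + 30 = 28)
(U/d)*(h*6) = (-277/(-76))*(28*6) = -277*(-1/76)*168 = (277/76)*168 = 11634/19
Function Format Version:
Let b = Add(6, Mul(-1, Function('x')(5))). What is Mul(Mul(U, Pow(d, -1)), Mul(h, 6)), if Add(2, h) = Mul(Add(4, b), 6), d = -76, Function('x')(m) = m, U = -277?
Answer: Rational(11634, 19) ≈ 612.32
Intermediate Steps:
b = 1 (b = Add(6, Mul(-1, 5)) = Add(6, -5) = 1)
h = 28 (h = Add(-2, Mul(Add(4, 1), 6)) = Add(-2, Mul(5, 6)) = Add(-2, 30) = 28)
Mul(Mul(U, Pow(d, -1)), Mul(h, 6)) = Mul(Mul(-277, Pow(-76, -1)), Mul(28, 6)) = Mul(Mul(-277, Rational(-1, 76)), 168) = Mul(Rational(277, 76), 168) = Rational(11634, 19)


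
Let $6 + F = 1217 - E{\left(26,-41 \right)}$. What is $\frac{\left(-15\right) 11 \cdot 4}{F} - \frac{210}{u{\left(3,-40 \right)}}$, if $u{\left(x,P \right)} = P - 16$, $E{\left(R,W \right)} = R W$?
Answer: $\frac{955}{276} \approx 3.4601$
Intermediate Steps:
$F = 2277$ ($F = -6 + \left(1217 - 26 \left(-41\right)\right) = -6 + \left(1217 - -1066\right) = -6 + \left(1217 + 1066\right) = -6 + 2283 = 2277$)
$u{\left(x,P \right)} = -16 + P$ ($u{\left(x,P \right)} = P - 16 = -16 + P$)
$\frac{\left(-15\right) 11 \cdot 4}{F} - \frac{210}{u{\left(3,-40 \right)}} = \frac{\left(-15\right) 11 \cdot 4}{2277} - \frac{210}{-16 - 40} = \left(-165\right) 4 \cdot \frac{1}{2277} - \frac{210}{-56} = \left(-660\right) \frac{1}{2277} - - \frac{15}{4} = - \frac{20}{69} + \frac{15}{4} = \frac{955}{276}$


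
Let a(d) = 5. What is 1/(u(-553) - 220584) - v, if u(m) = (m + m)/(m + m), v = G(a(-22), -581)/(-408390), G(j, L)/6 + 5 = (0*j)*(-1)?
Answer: -234196/3002796379 ≈ -7.7993e-5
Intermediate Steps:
G(j, L) = -30 (G(j, L) = -30 + 6*((0*j)*(-1)) = -30 + 6*(0*(-1)) = -30 + 6*0 = -30 + 0 = -30)
v = 1/13613 (v = -30/(-408390) = -30*(-1/408390) = 1/13613 ≈ 7.3459e-5)
u(m) = 1 (u(m) = (2*m)/((2*m)) = (2*m)*(1/(2*m)) = 1)
1/(u(-553) - 220584) - v = 1/(1 - 220584) - 1*1/13613 = 1/(-220583) - 1/13613 = -1/220583 - 1/13613 = -234196/3002796379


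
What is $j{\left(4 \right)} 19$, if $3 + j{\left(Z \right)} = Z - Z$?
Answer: $-57$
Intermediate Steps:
$j{\left(Z \right)} = -3$ ($j{\left(Z \right)} = -3 + \left(Z - Z\right) = -3 + 0 = -3$)
$j{\left(4 \right)} 19 = \left(-3\right) 19 = -57$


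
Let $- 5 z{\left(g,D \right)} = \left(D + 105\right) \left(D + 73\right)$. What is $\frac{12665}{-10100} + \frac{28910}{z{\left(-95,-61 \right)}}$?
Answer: $- \frac{36666053}{133320} \approx -275.02$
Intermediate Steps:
$z{\left(g,D \right)} = - \frac{\left(73 + D\right) \left(105 + D\right)}{5}$ ($z{\left(g,D \right)} = - \frac{\left(D + 105\right) \left(D + 73\right)}{5} = - \frac{\left(105 + D\right) \left(73 + D\right)}{5} = - \frac{\left(73 + D\right) \left(105 + D\right)}{5}$)
$\frac{12665}{-10100} + \frac{28910}{z{\left(-95,-61 \right)}} = \frac{12665}{-10100} + \frac{28910}{-1533 - - \frac{10858}{5} - \frac{\left(-61\right)^{2}}{5}} = 12665 \left(- \frac{1}{10100}\right) + \frac{28910}{-1533 + \frac{10858}{5} - \frac{3721}{5}} = - \frac{2533}{2020} + \frac{28910}{-1533 + \frac{10858}{5} - \frac{3721}{5}} = - \frac{2533}{2020} + \frac{28910}{- \frac{528}{5}} = - \frac{2533}{2020} + 28910 \left(- \frac{5}{528}\right) = - \frac{2533}{2020} - \frac{72275}{264} = - \frac{36666053}{133320}$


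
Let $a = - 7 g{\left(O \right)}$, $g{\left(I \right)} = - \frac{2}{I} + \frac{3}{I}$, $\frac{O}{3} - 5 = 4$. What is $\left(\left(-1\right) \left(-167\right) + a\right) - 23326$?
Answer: $- \frac{625300}{27} \approx -23159.0$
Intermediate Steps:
$O = 27$ ($O = 15 + 3 \cdot 4 = 15 + 12 = 27$)
$g{\left(I \right)} = \frac{1}{I}$
$a = - \frac{7}{27} \approx -0.25926$
$\left(\left(-1\right) \left(-167\right) + a\right) - 23326 = \left(\left(-1\right) \left(-167\right) - \frac{7}{27}\right) - 23326 = \left(167 - \frac{7}{27}\right) - 23326 = \frac{4502}{27} - 23326 = - \frac{625300}{27}$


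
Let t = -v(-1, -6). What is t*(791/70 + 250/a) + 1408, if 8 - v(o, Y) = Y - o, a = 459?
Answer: 5755949/4590 ≈ 1254.0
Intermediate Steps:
v(o, Y) = 8 + o - Y (v(o, Y) = 8 - (Y - o) = 8 + (o - Y) = 8 + o - Y)
t = -13 (t = -(8 - 1 - 1*(-6)) = -(8 - 1 + 6) = -1*13 = -13)
t*(791/70 + 250/a) + 1408 = -13*(791/70 + 250/459) + 1408 = -13*(791*(1/70) + 250*(1/459)) + 1408 = -13*(113/10 + 250/459) + 1408 = -13*54367/4590 + 1408 = -706771/4590 + 1408 = 5755949/4590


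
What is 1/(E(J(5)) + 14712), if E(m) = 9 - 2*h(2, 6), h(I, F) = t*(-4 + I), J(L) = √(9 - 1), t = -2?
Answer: 1/14713 ≈ 6.7967e-5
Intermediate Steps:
J(L) = 2*√2 (J(L) = √8 = 2*√2)
h(I, F) = 8 - 2*I (h(I, F) = -2*(-4 + I) = 8 - 2*I)
E(m) = 1 (E(m) = 9 - 2*(8 - 2*2) = 9 - 2*(8 - 4) = 9 - 2*4 = 9 - 8 = 1)
1/(E(J(5)) + 14712) = 1/(1 + 14712) = 1/14713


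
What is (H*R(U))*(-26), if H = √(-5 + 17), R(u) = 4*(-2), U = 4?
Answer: 416*√3 ≈ 720.53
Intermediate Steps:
R(u) = -8
H = 2*√3 (H = √12 = 2*√3 ≈ 3.4641)
(H*R(U))*(-26) = ((2*√3)*(-8))*(-26) = -16*√3*(-26) = 416*√3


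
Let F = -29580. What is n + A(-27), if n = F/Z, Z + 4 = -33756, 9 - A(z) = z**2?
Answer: -1213881/1688 ≈ -719.12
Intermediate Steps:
A(z) = 9 - z**2
Z = -33760 (Z = -4 - 33756 = -33760)
n = 1479/1688 (n = -29580/(-33760) = -29580*(-1/33760) = 1479/1688 ≈ 0.87618)
n + A(-27) = 1479/1688 + (9 - 1*(-27)**2) = 1479/1688 + (9 - 1*729) = 1479/1688 + (9 - 729) = 1479/1688 - 720 = -1213881/1688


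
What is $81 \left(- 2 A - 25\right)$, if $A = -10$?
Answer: $-405$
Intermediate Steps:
$81 \left(- 2 A - 25\right) = 81 \left(\left(-2\right) \left(-10\right) - 25\right) = 81 \left(20 - 25\right) = 81 \left(-5\right) = -405$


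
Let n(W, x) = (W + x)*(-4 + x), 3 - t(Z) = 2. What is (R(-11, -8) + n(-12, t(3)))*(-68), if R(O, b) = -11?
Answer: -1496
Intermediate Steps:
t(Z) = 1 (t(Z) = 3 - 1*2 = 3 - 2 = 1)
n(W, x) = (-4 + x)*(W + x)
(R(-11, -8) + n(-12, t(3)))*(-68) = (-11 + (1**2 - 4*(-12) - 4*1 - 12*1))*(-68) = (-11 + (1 + 48 - 4 - 12))*(-68) = (-11 + 33)*(-68) = 22*(-68) = -1496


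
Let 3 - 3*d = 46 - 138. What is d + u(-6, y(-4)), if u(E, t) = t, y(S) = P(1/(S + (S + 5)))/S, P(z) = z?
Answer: 127/4 ≈ 31.750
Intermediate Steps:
y(S) = 1/(S*(5 + 2*S)) (y(S) = 1/((S + (S + 5))*S) = 1/((S + (5 + S))*S) = 1/((5 + 2*S)*S) = 1/(S*(5 + 2*S)))
d = 95/3 (d = 1 - (46 - 138)/3 = 1 - ⅓*(-92) = 1 + 92/3 = 95/3 ≈ 31.667)
d + u(-6, y(-4)) = 95/3 + 1/((-4)*(5 + 2*(-4))) = 95/3 - 1/(4*(5 - 8)) = 95/3 - ¼/(-3) = 95/3 - ¼*(-⅓) = 95/3 + 1/12 = 127/4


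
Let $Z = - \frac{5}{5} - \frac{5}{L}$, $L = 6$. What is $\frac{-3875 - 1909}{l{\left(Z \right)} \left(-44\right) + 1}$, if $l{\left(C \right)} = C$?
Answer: $- \frac{17352}{245} \approx -70.824$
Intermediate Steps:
$Z = - \frac{11}{6}$ ($Z = - \frac{5}{5} - \frac{5}{6} = \left(-5\right) \frac{1}{5} - \frac{5}{6} = -1 - \frac{5}{6} = - \frac{11}{6} \approx -1.8333$)
$\frac{-3875 - 1909}{l{\left(Z \right)} \left(-44\right) + 1} = \frac{-3875 - 1909}{\left(- \frac{11}{6}\right) \left(-44\right) + 1} = \frac{-3875 - 1909}{\frac{242}{3} + 1} = - \frac{5784}{\frac{245}{3}} = \left(-5784\right) \frac{3}{245} = - \frac{17352}{245}$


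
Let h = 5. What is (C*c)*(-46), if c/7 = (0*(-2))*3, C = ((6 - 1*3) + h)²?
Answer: 0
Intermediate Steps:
C = 64 (C = ((6 - 1*3) + 5)² = ((6 - 3) + 5)² = (3 + 5)² = 8² = 64)
c = 0 (c = 7*((0*(-2))*3) = 7*(0*3) = 7*0 = 0)
(C*c)*(-46) = (64*0)*(-46) = 0*(-46) = 0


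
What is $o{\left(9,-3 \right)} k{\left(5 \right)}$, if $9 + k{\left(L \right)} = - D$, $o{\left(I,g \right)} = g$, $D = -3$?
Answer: $18$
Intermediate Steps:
$k{\left(L \right)} = -6$ ($k{\left(L \right)} = -9 - -3 = -9 + 3 = -6$)
$o{\left(9,-3 \right)} k{\left(5 \right)} = \left(-3\right) \left(-6\right) = 18$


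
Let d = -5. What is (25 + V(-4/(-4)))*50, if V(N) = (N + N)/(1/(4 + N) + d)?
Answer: 7375/6 ≈ 1229.2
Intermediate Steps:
V(N) = 2*N/(-5 + 1/(4 + N)) (V(N) = (N + N)/(1/(4 + N) - 5) = (2*N)/(-5 + 1/(4 + N)) = 2*N/(-5 + 1/(4 + N)))
(25 + V(-4/(-4)))*50 = (25 + 2*(-4/(-4))*(4 - 4/(-4))/(-19 - (-20)/(-4)))*50 = (25 + 2*(-4*(-¼))*(4 - 4*(-¼))/(-19 - (-20)*(-1)/4))*50 = (25 + 2*1*(4 + 1)/(-19 - 5*1))*50 = (25 + 2*1*5/(-19 - 5))*50 = (25 + 2*1*5/(-24))*50 = (25 + 2*1*(-1/24)*5)*50 = (25 - 5/12)*50 = (295/12)*50 = 7375/6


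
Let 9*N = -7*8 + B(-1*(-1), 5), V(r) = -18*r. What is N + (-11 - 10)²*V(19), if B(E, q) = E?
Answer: -1357453/9 ≈ -1.5083e+5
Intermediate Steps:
N = -55/9 (N = (-7*8 - 1*(-1))/9 = (-56 + 1)/9 = (⅑)*(-55) = -55/9 ≈ -6.1111)
N + (-11 - 10)²*V(19) = -55/9 + (-11 - 10)²*(-18*19) = -55/9 + (-21)²*(-342) = -55/9 + 441*(-342) = -55/9 - 150822 = -1357453/9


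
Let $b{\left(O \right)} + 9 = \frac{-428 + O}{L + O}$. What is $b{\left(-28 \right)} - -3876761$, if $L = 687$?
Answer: $\frac{2554779112}{659} \approx 3.8768 \cdot 10^{6}$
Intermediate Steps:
$b{\left(O \right)} = -9 + \frac{-428 + O}{687 + O}$
$b{\left(-28 \right)} - -3876761 = \frac{-6611 - -224}{687 - 28} - -3876761 = \frac{-6611 + 224}{659} + 3876761 = \frac{1}{659} \left(-6387\right) + 3876761 = - \frac{6387}{659} + 3876761 = \frac{2554779112}{659}$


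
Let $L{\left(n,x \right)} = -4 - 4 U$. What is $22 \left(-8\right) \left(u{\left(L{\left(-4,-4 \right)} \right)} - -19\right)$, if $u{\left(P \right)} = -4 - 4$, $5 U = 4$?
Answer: $-1936$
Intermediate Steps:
$U = \frac{4}{5}$ ($U = \frac{1}{5} \cdot 4 = \frac{4}{5} \approx 0.8$)
$L{\left(n,x \right)} = - \frac{36}{5}$ ($L{\left(n,x \right)} = -4 - 4 \cdot \frac{4}{5} = -4 - \frac{16}{5} = - \frac{36}{5}$)
$u{\left(P \right)} = -8$ ($u{\left(P \right)} = -4 - 4 = -8$)
$22 \left(-8\right) \left(u{\left(L{\left(-4,-4 \right)} \right)} - -19\right) = 22 \left(-8\right) \left(-8 - -19\right) = - 176 \left(-8 + 19\right) = \left(-176\right) 11 = -1936$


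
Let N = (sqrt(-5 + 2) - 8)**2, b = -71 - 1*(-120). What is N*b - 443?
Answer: 2546 - 784*I*sqrt(3) ≈ 2546.0 - 1357.9*I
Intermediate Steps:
b = 49 (b = -71 + 120 = 49)
N = (-8 + I*sqrt(3))**2 (N = (sqrt(-3) - 8)**2 = (I*sqrt(3) - 8)**2 = (-8 + I*sqrt(3))**2 ≈ 61.0 - 27.713*I)
N*b - 443 = (8 - I*sqrt(3))**2*49 - 443 = 49*(8 - I*sqrt(3))**2 - 443 = -443 + 49*(8 - I*sqrt(3))**2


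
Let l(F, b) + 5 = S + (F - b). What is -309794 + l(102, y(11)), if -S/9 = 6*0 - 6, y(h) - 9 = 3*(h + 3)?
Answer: -309694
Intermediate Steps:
y(h) = 18 + 3*h (y(h) = 9 + 3*(h + 3) = 9 + 3*(3 + h) = 9 + (9 + 3*h) = 18 + 3*h)
S = 54 (S = -9*(6*0 - 6) = -9*(0 - 6) = -9*(-6) = 54)
l(F, b) = 49 + F - b (l(F, b) = -5 + (54 + (F - b)) = -5 + (54 + F - b) = 49 + F - b)
-309794 + l(102, y(11)) = -309794 + (49 + 102 - (18 + 3*11)) = -309794 + (49 + 102 - (18 + 33)) = -309794 + (49 + 102 - 1*51) = -309794 + (49 + 102 - 51) = -309794 + 100 = -309694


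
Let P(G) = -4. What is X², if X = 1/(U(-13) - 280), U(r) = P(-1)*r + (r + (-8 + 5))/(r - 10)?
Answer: 529/27331984 ≈ 1.9355e-5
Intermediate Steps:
U(r) = -4*r + (-3 + r)/(-10 + r) (U(r) = -4*r + (r + (-8 + 5))/(r - 10) = -4*r + (r - 3)/(-10 + r) = -4*r + (-3 + r)/(-10 + r))
X = -23/5228 (X = 1/((-3 - 4*(-13)² + 41*(-13))/(-10 - 13) - 280) = 1/((-3 - 4*169 - 533)/(-23) - 280) = 1/(-(-3 - 676 - 533)/23 - 280) = 1/(-1/23*(-1212) - 280) = 1/(1212/23 - 280) = 1/(-5228/23) = -23/5228 ≈ -0.0043994)
X² = (-23/5228)² = 529/27331984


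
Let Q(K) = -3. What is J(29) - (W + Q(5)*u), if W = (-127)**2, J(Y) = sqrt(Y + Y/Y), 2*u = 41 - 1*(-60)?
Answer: -31955/2 + sqrt(30) ≈ -15972.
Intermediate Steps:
u = 101/2 (u = (41 - 1*(-60))/2 = (41 + 60)/2 = (1/2)*101 = 101/2 ≈ 50.500)
J(Y) = sqrt(1 + Y) (J(Y) = sqrt(Y + 1) = sqrt(1 + Y))
W = 16129
J(29) - (W + Q(5)*u) = sqrt(1 + 29) - (16129 - 3*101/2) = sqrt(30) - (16129 - 303/2) = sqrt(30) - 1*31955/2 = sqrt(30) - 31955/2 = -31955/2 + sqrt(30)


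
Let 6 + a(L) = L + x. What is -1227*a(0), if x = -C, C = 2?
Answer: 9816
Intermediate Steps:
x = -2 (x = -1*2 = -2)
a(L) = -8 + L (a(L) = -6 + (L - 2) = -6 + (-2 + L) = -8 + L)
-1227*a(0) = -1227*(-8 + 0) = -1227*(-8) = 9816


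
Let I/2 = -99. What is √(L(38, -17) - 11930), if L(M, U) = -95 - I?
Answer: I*√11827 ≈ 108.75*I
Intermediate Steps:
I = -198 (I = 2*(-99) = -198)
L(M, U) = 103 (L(M, U) = -95 - 1*(-198) = -95 + 198 = 103)
√(L(38, -17) - 11930) = √(103 - 11930) = √(-11827) = I*√11827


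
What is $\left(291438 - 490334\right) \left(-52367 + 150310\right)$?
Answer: $-19480470928$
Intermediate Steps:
$\left(291438 - 490334\right) \left(-52367 + 150310\right) = \left(-198896\right) 97943 = -19480470928$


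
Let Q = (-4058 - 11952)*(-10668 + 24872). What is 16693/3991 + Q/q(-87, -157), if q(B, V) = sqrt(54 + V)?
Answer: 16693/3991 + 227406040*I*sqrt(103)/103 ≈ 4.1827 + 2.2407e+7*I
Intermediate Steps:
Q = -227406040 (Q = -16010*14204 = -227406040)
16693/3991 + Q/q(-87, -157) = 16693/3991 - 227406040/sqrt(54 - 157) = 16693*(1/3991) - 227406040*(-I*sqrt(103)/103) = 16693/3991 - 227406040*(-I*sqrt(103)/103) = 16693/3991 - (-227406040)*I*sqrt(103)/103 = 16693/3991 + 227406040*I*sqrt(103)/103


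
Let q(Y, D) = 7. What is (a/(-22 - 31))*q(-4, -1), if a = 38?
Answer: -266/53 ≈ -5.0189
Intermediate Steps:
(a/(-22 - 31))*q(-4, -1) = (38/(-22 - 31))*7 = (38/(-53))*7 = -1/53*38*7 = -38/53*7 = -266/53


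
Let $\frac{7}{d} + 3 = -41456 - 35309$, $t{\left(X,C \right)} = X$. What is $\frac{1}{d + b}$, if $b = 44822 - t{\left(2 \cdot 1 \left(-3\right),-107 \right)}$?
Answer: $\frac{76768}{3441355897} \approx 2.2307 \cdot 10^{-5}$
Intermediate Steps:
$b = 44828$ ($b = 44822 - 2 \cdot 1 \left(-3\right) = 44822 - 2 \left(-3\right) = 44822 - -6 = 44822 + 6 = 44828$)
$d = - \frac{7}{76768}$ ($d = \frac{7}{-3 - 76765} = \frac{7}{-76768} = 7 \left(- \frac{1}{76768}\right) = - \frac{7}{76768} \approx -9.1184 \cdot 10^{-5}$)
$\frac{1}{d + b} = \frac{1}{- \frac{7}{76768} + 44828} = \frac{1}{\frac{3441355897}{76768}} = \frac{76768}{3441355897}$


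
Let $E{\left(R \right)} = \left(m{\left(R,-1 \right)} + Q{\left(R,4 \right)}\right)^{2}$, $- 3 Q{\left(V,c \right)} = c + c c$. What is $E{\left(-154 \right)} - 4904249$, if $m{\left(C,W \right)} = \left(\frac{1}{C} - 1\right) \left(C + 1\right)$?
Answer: $- \frac{1042149679331}{213444} \approx -4.8825 \cdot 10^{6}$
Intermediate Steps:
$Q{\left(V,c \right)} = - \frac{c}{3} - \frac{c^{2}}{3}$ ($Q{\left(V,c \right)} = - \frac{c + c c}{3} = - \frac{c + c^{2}}{3} = - \frac{c}{3} - \frac{c^{2}}{3}$)
$m{\left(C,W \right)} = \left(1 + C\right) \left(-1 + \frac{1}{C}\right)$ ($m{\left(C,W \right)} = \left(-1 + \frac{1}{C}\right) \left(1 + C\right) = \left(1 + C\right) \left(-1 + \frac{1}{C}\right)$)
$E{\left(R \right)} = \left(- \frac{20}{3} + \frac{1}{R} - R\right)^{2}$ ($E{\left(R \right)} = \left(\left(\frac{1}{R} - R\right) - \frac{4 \left(1 + 4\right)}{3}\right)^{2} = \left(\left(\frac{1}{R} - R\right) - \frac{4}{3} \cdot 5\right)^{2} = \left(\left(\frac{1}{R} - R\right) - \frac{20}{3}\right)^{2} = \left(- \frac{20}{3} + \frac{1}{R} - R\right)^{2}$)
$E{\left(-154 \right)} - 4904249 = \frac{\left(-3 - 154 \left(20 + 3 \left(-154\right)\right)\right)^{2}}{9 \cdot 23716} - 4904249 = \frac{1}{9} \cdot \frac{1}{23716} \left(-3 - 154 \left(20 - 462\right)\right)^{2} - 4904249 = \frac{1}{9} \cdot \frac{1}{23716} \left(-3 - -68068\right)^{2} - 4904249 = \frac{1}{9} \cdot \frac{1}{23716} \left(-3 + 68068\right)^{2} - 4904249 = \frac{1}{9} \cdot \frac{1}{23716} \cdot 68065^{2} - 4904249 = \frac{1}{9} \cdot \frac{1}{23716} \cdot 4632844225 - 4904249 = \frac{4632844225}{213444} - 4904249 = - \frac{1042149679331}{213444}$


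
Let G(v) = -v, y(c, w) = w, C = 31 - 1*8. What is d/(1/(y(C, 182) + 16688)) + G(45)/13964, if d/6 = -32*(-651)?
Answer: 29444700418515/13964 ≈ 2.1086e+9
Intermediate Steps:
C = 23 (C = 31 - 8 = 23)
d = 124992 (d = 6*(-32*(-651)) = 6*20832 = 124992)
d/(1/(y(C, 182) + 16688)) + G(45)/13964 = 124992/(1/(182 + 16688)) - 1*45/13964 = 124992/(1/16870) - 45*1/13964 = 124992/(1/16870) - 45/13964 = 124992*16870 - 45/13964 = 2108615040 - 45/13964 = 29444700418515/13964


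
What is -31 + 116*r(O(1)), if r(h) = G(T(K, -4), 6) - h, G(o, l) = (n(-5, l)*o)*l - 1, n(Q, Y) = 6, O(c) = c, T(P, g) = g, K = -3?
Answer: -16967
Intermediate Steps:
G(o, l) = -1 + 6*l*o (G(o, l) = (6*o)*l - 1 = 6*l*o - 1 = -1 + 6*l*o)
r(h) = -145 - h (r(h) = (-1 + 6*6*(-4)) - h = (-1 - 144) - h = -145 - h)
-31 + 116*r(O(1)) = -31 + 116*(-145 - 1*1) = -31 + 116*(-145 - 1) = -31 + 116*(-146) = -31 - 16936 = -16967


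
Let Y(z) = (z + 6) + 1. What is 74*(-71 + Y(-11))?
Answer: -5550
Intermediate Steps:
Y(z) = 7 + z (Y(z) = (6 + z) + 1 = 7 + z)
74*(-71 + Y(-11)) = 74*(-71 + (7 - 11)) = 74*(-71 - 4) = 74*(-75) = -5550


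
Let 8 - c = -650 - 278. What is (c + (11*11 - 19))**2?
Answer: 1077444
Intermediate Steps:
c = 936 (c = 8 - (-650 - 278) = 8 - 1*(-928) = 8 + 928 = 936)
(c + (11*11 - 19))**2 = (936 + (11*11 - 19))**2 = (936 + (121 - 19))**2 = (936 + 102)**2 = 1038**2 = 1077444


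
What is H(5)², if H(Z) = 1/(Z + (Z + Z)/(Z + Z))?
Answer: 1/36 ≈ 0.027778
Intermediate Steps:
H(Z) = 1/(1 + Z) (H(Z) = 1/(Z + (2*Z)/((2*Z))) = 1/(Z + (2*Z)*(1/(2*Z))) = 1/(Z + 1) = 1/(1 + Z))
H(5)² = (1/(1 + 5))² = (1/6)² = (⅙)² = 1/36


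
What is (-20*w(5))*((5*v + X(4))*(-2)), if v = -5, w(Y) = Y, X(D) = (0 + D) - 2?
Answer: -4600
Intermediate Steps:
X(D) = -2 + D (X(D) = D - 2 = -2 + D)
(-20*w(5))*((5*v + X(4))*(-2)) = (-20*5)*((5*(-5) + (-2 + 4))*(-2)) = -100*(-25 + 2)*(-2) = -(-2300)*(-2) = -100*46 = -4600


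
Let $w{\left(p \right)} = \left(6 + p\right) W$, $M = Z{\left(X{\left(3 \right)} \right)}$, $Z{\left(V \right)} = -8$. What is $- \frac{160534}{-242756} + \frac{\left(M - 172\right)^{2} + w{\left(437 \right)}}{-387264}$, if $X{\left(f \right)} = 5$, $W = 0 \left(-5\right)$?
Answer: $\frac{282832003}{489638852} \approx 0.57763$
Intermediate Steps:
$W = 0$
$M = -8$
$w{\left(p \right)} = 0$ ($w{\left(p \right)} = \left(6 + p\right) 0 = 0$)
$- \frac{160534}{-242756} + \frac{\left(M - 172\right)^{2} + w{\left(437 \right)}}{-387264} = - \frac{160534}{-242756} + \frac{\left(-8 - 172\right)^{2} + 0}{-387264} = \left(-160534\right) \left(- \frac{1}{242756}\right) + \left(\left(-180\right)^{2} + 0\right) \left(- \frac{1}{387264}\right) = \frac{80267}{121378} + \left(32400 + 0\right) \left(- \frac{1}{387264}\right) = \frac{80267}{121378} + 32400 \left(- \frac{1}{387264}\right) = \frac{80267}{121378} - \frac{675}{8068} = \frac{282832003}{489638852}$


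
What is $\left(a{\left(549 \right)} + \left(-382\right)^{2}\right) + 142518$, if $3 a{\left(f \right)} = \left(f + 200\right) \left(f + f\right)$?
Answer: $562576$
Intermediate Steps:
$a{\left(f \right)} = \frac{2 f \left(200 + f\right)}{3}$ ($a{\left(f \right)} = \frac{\left(f + 200\right) \left(f + f\right)}{3} = \frac{\left(200 + f\right) 2 f}{3} = \frac{2 f \left(200 + f\right)}{3}$)
$\left(a{\left(549 \right)} + \left(-382\right)^{2}\right) + 142518 = \left(\frac{2}{3} \cdot 549 \left(200 + 549\right) + \left(-382\right)^{2}\right) + 142518 = \left(\frac{2}{3} \cdot 549 \cdot 749 + 145924\right) + 142518 = \left(274134 + 145924\right) + 142518 = 420058 + 142518 = 562576$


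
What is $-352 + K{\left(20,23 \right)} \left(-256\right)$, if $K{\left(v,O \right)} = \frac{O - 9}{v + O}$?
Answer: $- \frac{18720}{43} \approx -435.35$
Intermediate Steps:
$K{\left(v,O \right)} = \frac{-9 + O}{O + v}$
$-352 + K{\left(20,23 \right)} \left(-256\right) = -352 + \frac{-9 + 23}{23 + 20} \left(-256\right) = -352 + \frac{1}{43} \cdot 14 \left(-256\right) = -352 + \frac{14}{43} \left(-256\right) = -352 - \frac{3584}{43} = - \frac{18720}{43}$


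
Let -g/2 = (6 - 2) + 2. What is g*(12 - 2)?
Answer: -120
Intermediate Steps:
g = -12 (g = -2*((6 - 2) + 2) = -2*(4 + 2) = -2*6 = -12)
g*(12 - 2) = -12*(12 - 2) = -12*10 = -120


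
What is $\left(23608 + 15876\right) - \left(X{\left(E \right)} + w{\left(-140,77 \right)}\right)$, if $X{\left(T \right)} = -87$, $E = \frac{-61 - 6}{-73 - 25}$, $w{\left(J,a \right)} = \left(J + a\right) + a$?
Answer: $39557$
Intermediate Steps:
$w{\left(J,a \right)} = J + 2 a$
$E = \frac{67}{98}$ ($E = - \frac{67}{-98} = \left(-67\right) \left(- \frac{1}{98}\right) = \frac{67}{98} \approx 0.68367$)
$\left(23608 + 15876\right) - \left(X{\left(E \right)} + w{\left(-140,77 \right)}\right) = \left(23608 + 15876\right) - \left(-87 + \left(-140 + 2 \cdot 77\right)\right) = 39484 - \left(-87 + \left(-140 + 154\right)\right) = 39484 - \left(-87 + 14\right) = 39484 - -73 = 39484 + 73 = 39557$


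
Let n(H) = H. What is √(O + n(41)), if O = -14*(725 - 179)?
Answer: I*√7603 ≈ 87.195*I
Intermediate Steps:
O = -7644 (O = -14*546 = -7644)
√(O + n(41)) = √(-7644 + 41) = √(-7603) = I*√7603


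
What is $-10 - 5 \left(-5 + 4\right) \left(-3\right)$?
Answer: $-25$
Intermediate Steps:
$-10 - 5 \left(-5 + 4\right) \left(-3\right) = -10 - 5 \left(\left(-1\right) \left(-3\right)\right) = -10 - 15 = -25$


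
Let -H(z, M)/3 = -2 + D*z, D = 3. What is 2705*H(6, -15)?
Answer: -129840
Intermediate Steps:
H(z, M) = 6 - 9*z (H(z, M) = -3*(-2 + 3*z) = 6 - 9*z)
2705*H(6, -15) = 2705*(6 - 9*6) = 2705*(6 - 54) = 2705*(-48) = -129840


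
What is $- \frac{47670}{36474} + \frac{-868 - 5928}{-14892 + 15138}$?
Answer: $- \frac{21633677}{747717} \approx -28.933$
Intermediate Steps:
$- \frac{47670}{36474} + \frac{-868 - 5928}{-14892 + 15138} = \left(-47670\right) \frac{1}{36474} + \frac{-868 - 5928}{246} = - \frac{7945}{6079} - \frac{3398}{123} = - \frac{21633677}{747717}$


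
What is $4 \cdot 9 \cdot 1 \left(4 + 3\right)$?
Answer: $252$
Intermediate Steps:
$4 \cdot 9 \cdot 1 \left(4 + 3\right) = 36 \cdot 1 \cdot 7 = 36 \cdot 7 = 252$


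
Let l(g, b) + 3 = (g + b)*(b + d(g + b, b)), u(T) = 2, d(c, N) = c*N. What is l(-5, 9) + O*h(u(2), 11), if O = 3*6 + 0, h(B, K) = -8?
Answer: 33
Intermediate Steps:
d(c, N) = N*c
l(g, b) = -3 + (b + g)*(b + b*(b + g)) (l(g, b) = -3 + (g + b)*(b + b*(g + b)) = -3 + (b + g)*(b + b*(b + g)))
O = 18 (O = 18 + 0 = 18)
l(-5, 9) + O*h(u(2), 11) = (-3 + 9² + 9*(-5) + 9²*(9 - 5) + 9*(-5)*(9 - 5)) + 18*(-8) = (-3 + 81 - 45 + 81*4 + 9*(-5)*4) - 144 = (-3 + 81 - 45 + 324 - 180) - 144 = 177 - 144 = 33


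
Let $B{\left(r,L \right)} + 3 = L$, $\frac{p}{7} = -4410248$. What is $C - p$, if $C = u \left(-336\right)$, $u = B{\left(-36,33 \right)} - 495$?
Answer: $31027976$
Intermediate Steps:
$p = -30871736$ ($p = 7 \left(-4410248\right) = -30871736$)
$B{\left(r,L \right)} = -3 + L$
$u = -465$ ($u = \left(-3 + 33\right) - 495 = 30 - 495 = -465$)
$C = 156240$ ($C = \left(-465\right) \left(-336\right) = 156240$)
$C - p = 156240 - -30871736 = 156240 + 30871736 = 31027976$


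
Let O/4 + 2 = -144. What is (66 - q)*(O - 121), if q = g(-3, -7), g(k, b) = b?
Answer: -51465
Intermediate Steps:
q = -7
O = -584 (O = -8 + 4*(-144) = -8 - 576 = -584)
(66 - q)*(O - 121) = (66 - 1*(-7))*(-584 - 121) = (66 + 7)*(-705) = 73*(-705) = -51465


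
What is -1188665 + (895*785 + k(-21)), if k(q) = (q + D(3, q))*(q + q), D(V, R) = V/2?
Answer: -485271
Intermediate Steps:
D(V, R) = V/2 (D(V, R) = V*(1/2) = V/2)
k(q) = 2*q*(3/2 + q) (k(q) = (q + (1/2)*3)*(q + q) = (q + 3/2)*(2*q) = (3/2 + q)*(2*q) = 2*q*(3/2 + q))
-1188665 + (895*785 + k(-21)) = -1188665 + (895*785 - 21*(3 + 2*(-21))) = -1188665 + (702575 - 21*(3 - 42)) = -1188665 + (702575 - 21*(-39)) = -1188665 + (702575 + 819) = -1188665 + 703394 = -485271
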